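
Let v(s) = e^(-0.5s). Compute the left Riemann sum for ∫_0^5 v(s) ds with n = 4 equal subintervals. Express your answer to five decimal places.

2.46890

Δs = (5 − 0)/4 = 1.25.
Left endpoints: 0, 1.25, 2.5, 3.75.
v(0) ≈ 1.00000, v(1.25) ≈ 0.53526, v(2.5) ≈ 0.28650, v(3.75) ≈ 0.15335.
Sum = Δs · [v(0) + v(1.25) + v(2.5) + v(3.75)].
Sum ≈ 2.46890.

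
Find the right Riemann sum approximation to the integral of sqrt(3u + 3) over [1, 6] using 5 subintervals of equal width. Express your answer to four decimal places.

19.1623

Δu = (6 − 1)/5 = 1.
Right endpoints: 2, 3, 4, 5, 6.
f(2) ≈ 3.0000, f(3) ≈ 3.4641, f(4) ≈ 3.8730, f(5) ≈ 4.2426, f(6) ≈ 4.5826.
Sum = Δu · [f(2) + f(3) + f(4) + f(5) + f(6)].
Sum ≈ 19.1623.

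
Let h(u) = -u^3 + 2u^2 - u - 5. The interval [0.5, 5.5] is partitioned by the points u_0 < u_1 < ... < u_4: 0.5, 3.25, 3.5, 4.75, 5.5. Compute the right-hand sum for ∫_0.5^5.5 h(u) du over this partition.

-242.7421875

Subinterval widths: 2.75, 0.25, 1.25, 0.75.
Right endpoints: 3.25, 3.5, 4.75, 5.5.
h(3.25) = -21.453125, h(3.5) = -26.875, h(4.75) = -71.796875, h(5.5) = -116.375.
Sum = Σ Δu_i · h(u_i).
Sum = -242.7421875.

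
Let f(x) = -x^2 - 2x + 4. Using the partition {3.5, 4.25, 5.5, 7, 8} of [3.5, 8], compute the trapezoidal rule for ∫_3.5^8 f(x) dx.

-191.25

Subinterval widths: 0.75, 1.25, 1.5, 1.
f(3.5) = -15.25, f(4.25) = -22.5625, f(5.5) = -37.25, f(7) = -59, f(8) = -76.
On each subinterval the trapezoid contributes (Δx_i/2)·[f(x_{i-1}) + f(x_i)].
Sum = -191.25.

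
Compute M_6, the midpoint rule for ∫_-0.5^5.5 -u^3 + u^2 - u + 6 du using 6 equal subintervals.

Δu = (5.5 − (-0.5))/6 = 1.
Midpoints: 0, 1, 2, 3, 4, 5.
f(0) = 6, f(1) = 5, f(2) = 0, f(3) = -15, f(4) = -46, f(5) = -99.
Sum = Δu · [f(0) + f(1) + f(2) + ...].
Sum = -149.

-149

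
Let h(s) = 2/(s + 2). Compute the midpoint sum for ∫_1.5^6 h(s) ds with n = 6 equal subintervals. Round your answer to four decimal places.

Δs = (6 − 1.5)/6 = 0.75.
Midpoints: 1.875, 2.625, 3.375, 4.125, 4.875, 5.625.
h(1.875) = 16/31, h(2.625) = 16/37, h(3.375) = 16/43, h(4.125) = 16/49, h(4.875) = 16/55, h(5.625) = 16/61.
Sum = Δs · [h(1.875) + h(2.625) + h(3.375) + ...].
Sum ≈ 1.6503.

1.6503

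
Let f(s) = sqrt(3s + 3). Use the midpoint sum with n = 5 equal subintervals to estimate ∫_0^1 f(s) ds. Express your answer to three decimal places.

Δs = (1 − 0)/5 = 0.2.
Midpoints: 0.1, 0.3, 0.5, 0.7, 0.9.
f(0.1) ≈ 1.817, f(0.3) ≈ 1.975, f(0.5) ≈ 2.121, f(0.7) ≈ 2.258, f(0.9) ≈ 2.387.
Sum = Δs · [f(0.1) + f(0.3) + f(0.5) + f(0.7) + f(0.9)].
Sum ≈ 2.112.

2.112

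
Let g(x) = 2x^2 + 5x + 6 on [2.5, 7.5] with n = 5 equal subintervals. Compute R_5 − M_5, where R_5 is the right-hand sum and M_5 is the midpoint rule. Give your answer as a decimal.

65

R_5 = 490.
M_5 = 425.
R_5 − M_5 = 65.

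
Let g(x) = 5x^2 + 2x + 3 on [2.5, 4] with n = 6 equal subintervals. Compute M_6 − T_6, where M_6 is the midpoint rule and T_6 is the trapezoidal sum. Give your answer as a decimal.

-0.1171875

M_6 = 94.8359375.
T_6 = 94.953125.
M_6 − T_6 = -0.1171875.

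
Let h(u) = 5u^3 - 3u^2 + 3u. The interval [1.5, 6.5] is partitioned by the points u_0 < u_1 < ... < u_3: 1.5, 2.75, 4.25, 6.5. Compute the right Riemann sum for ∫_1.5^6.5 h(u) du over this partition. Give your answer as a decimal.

Subinterval widths: 1.25, 1.5, 2.25.
Right endpoints: 2.75, 4.25, 6.5.
h(2.75) = 89.546875, h(4.25) = 342.390625, h(6.5) = 1265.875.
Sum = Σ Δu_i · h(u_i).
Sum = 3473.73828125.

3473.73828125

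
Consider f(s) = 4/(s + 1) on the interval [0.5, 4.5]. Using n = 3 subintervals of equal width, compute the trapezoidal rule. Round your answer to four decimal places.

5.4250

Δs = (4.5 − 0.5)/3 = 4/3.
f(0.5) = 8/3, f(11/6) = 24/17, f(19/6) = 0.96, f(4.5) = 8/11.
T_3 = (Δs/2)·[f(s_0) + 2f(s_1) + 2f(s_2) + f(s_3)].
Sum ≈ 5.4250.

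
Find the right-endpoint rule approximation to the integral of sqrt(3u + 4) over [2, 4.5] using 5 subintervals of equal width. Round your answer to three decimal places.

9.494

Δu = (4.5 − 2)/5 = 0.5.
Right endpoints: 2.5, 3, 3.5, 4, 4.5.
f(2.5) ≈ 3.391, f(3) ≈ 3.606, f(3.5) ≈ 3.808, f(4) ≈ 4.000, f(4.5) ≈ 4.183.
Sum = Δu · [f(2.5) + f(3) + f(3.5) + f(4) + f(4.5)].
Sum ≈ 9.494.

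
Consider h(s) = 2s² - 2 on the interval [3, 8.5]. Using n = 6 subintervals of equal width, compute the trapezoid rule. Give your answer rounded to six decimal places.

Δs = (8.5 − 3)/6 = 11/12.
h(3) = 16, h(47/12) = 2065/72, h(29/6) = 805/18, h(5.75) = 64.125, h(20/3) = 782/9, h(91/12) = 8137/72, h(8.5) = 142.5.
T_6 = (Δs/2)·[h(s_0) + 2h(s_1) + ... + 2h(s_{5}) + h(s_6)].
Sum ≈ 381.957176.

381.957176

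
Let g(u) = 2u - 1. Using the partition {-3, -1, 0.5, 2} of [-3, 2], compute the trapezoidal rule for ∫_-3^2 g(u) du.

-10

Subinterval widths: 2, 1.5, 1.5.
g(-3) = -7, g(-1) = -3, g(0.5) = 0, g(2) = 3.
On each subinterval the trapezoid contributes (Δu_i/2)·[g(u_{i-1}) + g(u_i)].
Sum = -10.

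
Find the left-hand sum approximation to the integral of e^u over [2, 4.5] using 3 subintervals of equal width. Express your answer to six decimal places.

Δu = (4.5 − 2)/3 = 5/6.
Left endpoints: 2, 17/6, 11/3.
f(2) ≈ 7.389056, f(17/6) ≈ 17.002040, f(11/3) ≈ 39.121284.
Sum = Δu · [f(2) + f(17/6) + f(11/3)].
Sum ≈ 52.926983.

52.926983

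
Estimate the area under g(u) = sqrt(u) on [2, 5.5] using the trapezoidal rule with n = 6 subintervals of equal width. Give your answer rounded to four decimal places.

Δu = (5.5 − 2)/6 = 7/12.
g(2) ≈ 1.4142, g(31/12) ≈ 1.6073, g(19/6) ≈ 1.7795, g(3.75) ≈ 1.9365, g(13/3) ≈ 2.0817, g(59/12) ≈ 2.2174, g(5.5) ≈ 2.3452.
T_6 = (Δu/2)·[g(u_0) + 2g(u_1) + ... + 2g(u_{5}) + g(u_6)].
Sum ≈ 6.7095.

6.7095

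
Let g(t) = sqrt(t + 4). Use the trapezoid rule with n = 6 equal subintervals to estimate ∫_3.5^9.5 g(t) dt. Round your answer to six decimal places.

19.371176

Δt = (9.5 − 3.5)/6 = 1.
g(3.5) ≈ 2.738613, g(4.5) ≈ 2.915476, g(5.5) ≈ 3.082207, g(6.5) ≈ 3.240370, g(7.5) ≈ 3.391165, g(8.5) ≈ 3.535534, g(9.5) ≈ 3.674235.
T_6 = (Δt/2)·[g(t_0) + 2g(t_1) + ... + 2g(t_{5}) + g(t_6)].
Sum ≈ 19.371176.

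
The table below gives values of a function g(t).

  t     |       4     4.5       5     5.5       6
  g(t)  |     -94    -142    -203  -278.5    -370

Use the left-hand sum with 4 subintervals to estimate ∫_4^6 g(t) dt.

Δt = 0.5.
Sum = 0.5·[(-94) + (-142) + (-203) + (-278.5)] = -358.75.

-358.75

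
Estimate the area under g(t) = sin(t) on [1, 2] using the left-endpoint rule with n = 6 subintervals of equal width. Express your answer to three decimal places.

Δt = (2 − 1)/6 = 1/6.
Left endpoints: 1, 7/6, 4/3, 1.5, 5/3, 11/6.
g(1) ≈ 0.841, g(7/6) ≈ 0.919, g(4/3) ≈ 0.972, g(1.5) ≈ 0.997, g(5/3) ≈ 0.995, g(11/6) ≈ 0.966.
Sum = Δt · [g(1) + g(7/6) + g(4/3) + ...].
Sum ≈ 0.949.

0.949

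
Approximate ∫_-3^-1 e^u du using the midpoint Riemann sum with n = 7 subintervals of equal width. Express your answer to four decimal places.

0.3170

Δu = (-1 − (-3))/7 = 2/7.
Midpoints: -20/7, -18/7, -16/7, -2, -12/7, -10/7, -8/7.
f(-20/7) ≈ 0.0574, f(-18/7) ≈ 0.0764, f(-16/7) ≈ 0.1017, f(-2) ≈ 0.1353, f(-12/7) ≈ 0.1801, f(-10/7) ≈ 0.2397, f(-8/7) ≈ 0.3189.
Sum = Δu · [f(-20/7) + f(-18/7) + f(-16/7) + ...].
Sum ≈ 0.3170.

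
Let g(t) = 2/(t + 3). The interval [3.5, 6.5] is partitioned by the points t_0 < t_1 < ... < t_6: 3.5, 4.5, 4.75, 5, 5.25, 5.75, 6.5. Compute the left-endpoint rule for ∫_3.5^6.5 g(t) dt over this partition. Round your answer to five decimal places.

Subinterval widths: 1, 0.25, 0.25, 0.25, 0.5, 0.75.
Left endpoints: 3.5, 4.5, 4.75, 5, 5.25, 5.75.
g(3.5) = 4/13, g(4.5) = 4/15, g(4.75) = 8/31, g(5) = 0.25, g(5.25) = 8/33, g(5.75) = 8/35.
Sum = Σ Δt_i · g(t_i).
Sum ≈ 0.79402.

0.79402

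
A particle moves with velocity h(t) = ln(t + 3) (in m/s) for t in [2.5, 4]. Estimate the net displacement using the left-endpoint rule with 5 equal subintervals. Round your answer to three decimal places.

2.709

Δt = (4 − 2.5)/5 = 0.3.
Left endpoints: 2.5, 2.8, 3.1, 3.4, 3.7.
h(2.5) ≈ 1.705, h(2.8) ≈ 1.758, h(3.1) ≈ 1.808, h(3.4) ≈ 1.856, h(3.7) ≈ 1.902.
Sum = Δt · [h(2.5) + h(2.8) + h(3.1) + h(3.4) + h(3.7)].
Sum ≈ 2.709.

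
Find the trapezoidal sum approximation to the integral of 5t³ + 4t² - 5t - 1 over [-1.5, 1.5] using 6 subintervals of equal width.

6.5

Δt = (1.5 − (-1.5))/6 = 0.5.
f(-1.5) = -1.375, f(-1) = 3, f(-0.5) = 1.875, f(0) = -1, f(0.5) = -1.875, f(1) = 3, f(1.5) = 17.375.
T_6 = (Δt/2)·[f(t_0) + 2f(t_1) + ... + 2f(t_{5}) + f(t_6)].
Sum = 6.5.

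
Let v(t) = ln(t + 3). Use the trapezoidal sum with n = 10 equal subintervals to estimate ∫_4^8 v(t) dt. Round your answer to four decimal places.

Δt = (8 − 4)/10 = 0.4.
v(4) ≈ 1.9459, v(4.4) ≈ 2.0015, v(4.8) ≈ 2.0541, v(5.2) ≈ 2.1041, v(5.6) ≈ 2.1518, v(6) ≈ 2.1972, v(6.4) ≈ 2.2407, v(6.8) ≈ 2.2824, v(7.2) ≈ 2.3224, v(7.6) ≈ 2.3609, v(8) ≈ 2.3979.
T_10 = (Δt/2)·[v(t_0) + 2v(t_1) + ... + 2v(t_{9}) + v(t_10)].
Sum ≈ 8.7548.

8.7548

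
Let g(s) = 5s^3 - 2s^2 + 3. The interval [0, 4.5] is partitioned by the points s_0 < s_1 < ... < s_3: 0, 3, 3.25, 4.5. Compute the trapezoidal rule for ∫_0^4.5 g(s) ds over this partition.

575.96484375

Subinterval widths: 3, 0.25, 1.25.
g(0) = 3, g(3) = 120, g(3.25) = 153.515625, g(4.5) = 418.125.
On each subinterval the trapezoid contributes (Δs_i/2)·[g(s_{i-1}) + g(s_i)].
Sum = 575.96484375.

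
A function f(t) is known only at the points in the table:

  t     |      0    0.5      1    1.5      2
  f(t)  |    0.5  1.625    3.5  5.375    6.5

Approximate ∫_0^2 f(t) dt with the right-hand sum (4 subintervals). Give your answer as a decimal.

Δt = 0.5.
Sum = 0.5·[1.625 + 3.5 + 5.375 + 6.5] = 8.5.

8.5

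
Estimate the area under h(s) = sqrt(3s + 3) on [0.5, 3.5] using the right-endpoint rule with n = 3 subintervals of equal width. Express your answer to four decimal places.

9.6532

Δs = (3.5 − 0.5)/3 = 1.
Right endpoints: 1.5, 2.5, 3.5.
h(1.5) ≈ 2.7386, h(2.5) ≈ 3.2404, h(3.5) ≈ 3.6742.
Sum = Δs · [h(1.5) + h(2.5) + h(3.5)].
Sum ≈ 9.6532.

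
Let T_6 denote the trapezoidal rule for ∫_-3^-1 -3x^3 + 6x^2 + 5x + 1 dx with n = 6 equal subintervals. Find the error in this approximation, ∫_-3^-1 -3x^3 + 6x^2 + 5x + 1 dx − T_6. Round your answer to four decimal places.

-0.8889

Exact integral: ∫_-3^-1 f(x) dx = 94.
T_6 ≈ 94.888889.
Error ≈ 94 − 94.888889 ≈ -0.8889.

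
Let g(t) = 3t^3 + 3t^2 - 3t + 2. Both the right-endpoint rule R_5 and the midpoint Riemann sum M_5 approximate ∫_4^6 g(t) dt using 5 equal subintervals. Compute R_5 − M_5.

R_5 = 1010.56.
M_5 = 904.72.
R_5 − M_5 = 105.84.

105.84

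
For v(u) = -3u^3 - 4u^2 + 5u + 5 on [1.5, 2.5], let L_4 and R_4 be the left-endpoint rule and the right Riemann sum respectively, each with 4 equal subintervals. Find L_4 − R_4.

L_4 = -21.09375.
R_4 = -33.03125.
L_4 − R_4 = 11.9375.

11.9375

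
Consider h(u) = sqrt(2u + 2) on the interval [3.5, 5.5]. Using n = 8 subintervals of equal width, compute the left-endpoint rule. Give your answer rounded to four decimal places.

Δu = (5.5 − 3.5)/8 = 0.25.
Left endpoints: 3.5, 3.75, 4, 4.25, 4.5, 4.75, 5, 5.25.
h(3.5) ≈ 3.0000, h(3.75) ≈ 3.0822, h(4) ≈ 3.1623, h(4.25) ≈ 3.2404, h(4.5) ≈ 3.3166, h(4.75) ≈ 3.3912, h(5) ≈ 3.4641, h(5.25) ≈ 3.5355.
Sum = Δu · [h(3.5) + h(3.75) + h(4) + ...].
Sum ≈ 6.5481.

6.5481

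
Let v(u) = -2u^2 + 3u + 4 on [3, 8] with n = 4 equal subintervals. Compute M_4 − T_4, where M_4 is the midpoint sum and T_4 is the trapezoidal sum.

M_4 = -219.53125.
T_4 = -223.4375.
M_4 − T_4 = 3.90625.

3.90625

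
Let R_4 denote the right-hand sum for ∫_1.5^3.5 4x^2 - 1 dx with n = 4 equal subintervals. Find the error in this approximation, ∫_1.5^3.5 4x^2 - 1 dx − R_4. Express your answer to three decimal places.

-10.333

Exact integral: ∫_1.5^3.5 f(x) dx ≈ 50.66667.
R_4 = 61.
Error ≈ 50.66667 − 61 ≈ -10.333.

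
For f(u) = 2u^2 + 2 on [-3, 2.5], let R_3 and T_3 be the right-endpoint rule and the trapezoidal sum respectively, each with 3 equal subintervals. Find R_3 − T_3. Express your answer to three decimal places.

R_3 ≈ 40.53704.
T_3 ≈ 45.57870.
R_3 − T_3 ≈ -5.042.

-5.042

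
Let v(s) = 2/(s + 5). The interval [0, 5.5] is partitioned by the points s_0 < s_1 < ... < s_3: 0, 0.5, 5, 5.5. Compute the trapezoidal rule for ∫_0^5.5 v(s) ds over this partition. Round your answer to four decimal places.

Subinterval widths: 0.5, 4.5, 0.5.
v(0) = 0.4, v(0.5) = 4/11, v(5) = 0.2, v(5.5) = 4/21.
On each subinterval the trapezoid contributes (Δs_i/2)·[v(s_{i-1}) + v(s_i)].
Sum ≈ 1.5567.

1.5567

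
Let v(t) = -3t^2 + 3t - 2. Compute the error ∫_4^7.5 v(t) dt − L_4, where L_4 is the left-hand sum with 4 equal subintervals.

-46.89453125

Exact integral: ∫_4^7.5 v(t) dt = -304.5.
L_4 = -257.60546875.
Error = -304.5 − (-257.60546875) = -46.89453125.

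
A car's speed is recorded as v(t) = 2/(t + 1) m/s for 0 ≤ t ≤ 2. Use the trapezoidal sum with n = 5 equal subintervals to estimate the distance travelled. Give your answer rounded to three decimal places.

2.221

Δt = (2 − 0)/5 = 0.4.
v(0) = 2, v(0.4) = 10/7, v(0.8) = 10/9, v(1.2) = 10/11, v(1.6) = 10/13, v(2) = 2/3.
T_5 = (Δt/2)·[v(t_0) + 2v(t_1) + ... + 2v(t_{4}) + v(t_5)].
Sum ≈ 2.221.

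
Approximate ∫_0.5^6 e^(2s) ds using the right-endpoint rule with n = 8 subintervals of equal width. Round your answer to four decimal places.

Δs = (6 − 0.5)/8 = 0.6875.
Right endpoints: 1.1875, 1.875, 2.5625, 3.25, 3.9375, 4.625, 5.3125, 6.
f(1.1875) ≈ 10.7510, f(1.875) ≈ 42.5211, f(2.5625) ≈ 168.1741, f(3.25) ≈ 665.1416, f(3.9375) ≈ 2630.6862, f(4.625) ≈ 10404.5657, f(5.3125) ≈ 41150.8557, f(6) ≈ 162754.7914.
Sum = Δs · [f(1.1875) + f(1.875) + f(2.5625) + ...].
Sum ≈ 149756.3972.

149756.3972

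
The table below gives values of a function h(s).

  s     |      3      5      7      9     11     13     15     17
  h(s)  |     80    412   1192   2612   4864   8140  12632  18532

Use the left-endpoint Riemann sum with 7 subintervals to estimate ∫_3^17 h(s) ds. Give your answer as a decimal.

Δs = 2.
Sum = 2·[80 + 412 + 1192 + 2612 + 4864 + 8140 + 12632] = 59864.

59864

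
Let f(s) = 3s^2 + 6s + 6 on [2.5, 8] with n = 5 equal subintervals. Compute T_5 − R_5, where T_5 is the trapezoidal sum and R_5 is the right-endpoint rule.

T_5 = 705.9525.
R_5 = 819.39.
T_5 − R_5 = -113.4375.

-113.4375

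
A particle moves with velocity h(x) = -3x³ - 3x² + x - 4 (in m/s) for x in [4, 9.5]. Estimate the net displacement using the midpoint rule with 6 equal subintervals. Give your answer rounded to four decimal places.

-6670.4950

Δx = (9.5 − 4)/6 = 11/12.
Midpoints: 107/24, 5.375, 151/24, 173/24, 8.125, 217/24.
h(107/24) = -1497707/4608, h(5.375) = -282193/512, h(151/24) = -3979615/4608, h(173/24) = -5881229/4608, h(8.125) = -923163/512, h(217/24) = -11325217/4608.
Sum = Δx · [h(107/24) + h(5.375) + h(151/24) + ...].
Sum ≈ -6670.4950.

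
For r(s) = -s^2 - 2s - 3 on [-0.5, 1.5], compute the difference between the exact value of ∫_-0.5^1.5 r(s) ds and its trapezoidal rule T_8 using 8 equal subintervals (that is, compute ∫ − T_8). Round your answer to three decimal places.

Exact integral: ∫_-0.5^1.5 r(s) ds ≈ -9.16667.
T_8 = -9.1875.
Error ≈ -9.16667 − (-9.1875) ≈ 0.021.

0.021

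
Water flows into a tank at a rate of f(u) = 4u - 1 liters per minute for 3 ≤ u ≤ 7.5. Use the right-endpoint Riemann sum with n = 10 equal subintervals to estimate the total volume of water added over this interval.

94.05

Δu = (7.5 − 3)/10 = 0.45.
Right endpoints: 3.45, 3.9, 4.35, 4.8, 5.25, 5.7, 6.15, 6.6, 7.05, 7.5.
f(3.45) = 12.8, f(3.9) = 14.6, f(4.35) = 16.4, f(4.8) = 18.2, f(5.25) = 20, f(5.7) = 21.8, f(6.15) = 23.6, f(6.6) = 25.4, f(7.05) = 27.2, f(7.5) = 29.
Sum = Δu · [f(3.45) + f(3.9) + f(4.35) + ...].
Sum = 94.05.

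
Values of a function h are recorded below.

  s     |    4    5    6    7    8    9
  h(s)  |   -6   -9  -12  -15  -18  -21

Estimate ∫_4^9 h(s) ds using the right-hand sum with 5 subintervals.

Δs = 1.
Sum = 1·[(-9) + (-12) + (-15) + (-18) + (-21)] = -75.

-75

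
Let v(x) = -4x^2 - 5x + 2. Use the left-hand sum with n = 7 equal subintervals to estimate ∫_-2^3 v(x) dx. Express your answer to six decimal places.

-34.795918

Δx = (3 − (-2))/7 = 5/7.
Left endpoints: -2, -9/7, -4/7, 1/7, 6/7, 11/7, 16/7.
v(-2) = -4, v(-9/7) = 89/49, v(-4/7) = 174/49, v(1/7) = 59/49, v(6/7) = -256/49, v(11/7) = -771/49, v(16/7) = -1486/49.
Sum = Δx · [v(-2) + v(-9/7) + v(-4/7) + ...].
Sum ≈ -34.795918.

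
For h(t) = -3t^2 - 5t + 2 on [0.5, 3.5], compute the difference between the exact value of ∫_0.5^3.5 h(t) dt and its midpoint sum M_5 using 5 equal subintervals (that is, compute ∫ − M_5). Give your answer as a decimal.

Exact integral: ∫_0.5^3.5 h(t) dt = -66.75.
M_5 = -66.48.
Error = -66.75 − (-66.48) = -0.27.

-0.27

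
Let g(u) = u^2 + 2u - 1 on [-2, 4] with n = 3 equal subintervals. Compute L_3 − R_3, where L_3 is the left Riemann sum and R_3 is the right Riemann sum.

L_3 = 10.
R_3 = 58.
L_3 − R_3 = -48.

-48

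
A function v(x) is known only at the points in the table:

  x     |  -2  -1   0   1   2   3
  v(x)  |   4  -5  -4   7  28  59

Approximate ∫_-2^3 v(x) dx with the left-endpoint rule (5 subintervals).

30

Δx = 1.
Sum = 1·[4 + (-5) + (-4) + 7 + 28] = 30.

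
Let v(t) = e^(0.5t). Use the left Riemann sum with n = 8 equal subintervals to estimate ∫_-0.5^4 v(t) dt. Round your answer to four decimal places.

11.4484

Δt = (4 − (-0.5))/8 = 0.5625.
Left endpoints: -0.5, 0.0625, 0.625, 1.1875, 1.75, 2.3125, 2.875, 3.4375.
v(-0.5) ≈ 0.7788, v(0.0625) ≈ 1.0317, v(0.625) ≈ 1.3668, v(1.1875) ≈ 1.8108, v(1.75) ≈ 2.3989, v(2.3125) ≈ 3.1780, v(2.875) ≈ 4.2102, v(3.4375) ≈ 5.5776.
Sum = Δt · [v(-0.5) + v(0.0625) + v(0.625) + ...].
Sum ≈ 11.4484.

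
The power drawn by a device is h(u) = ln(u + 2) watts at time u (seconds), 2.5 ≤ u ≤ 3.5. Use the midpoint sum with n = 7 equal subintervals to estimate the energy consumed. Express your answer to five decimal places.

1.60780

Δu = (3.5 − 2.5)/7 = 1/7.
Midpoints: 18/7, 19/7, 20/7, 3, 22/7, 23/7, 24/7.
h(18/7) ≈ 1.51983, h(19/7) ≈ 1.55060, h(20/7) ≈ 1.58045, h(3) ≈ 1.60944, h(22/7) ≈ 1.63761, h(23/7) ≈ 1.66501, h(24/7) ≈ 1.69168.
Sum = Δu · [h(18/7) + h(19/7) + h(20/7) + ...].
Sum ≈ 1.60780.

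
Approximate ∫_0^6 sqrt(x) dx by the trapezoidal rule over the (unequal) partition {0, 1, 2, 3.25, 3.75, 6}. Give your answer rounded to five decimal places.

Subinterval widths: 1, 1, 1.25, 0.5, 2.25.
f(0) ≈ 0.00000, f(1) ≈ 1.00000, f(2) ≈ 1.41421, f(3.25) ≈ 1.80278, f(3.75) ≈ 1.93649, f(6) ≈ 2.44949.
On each subinterval the trapezoid contributes (Δx_i/2)·[f(x_{i-1}) + f(x_i)].
Sum ≈ 9.58677.

9.58677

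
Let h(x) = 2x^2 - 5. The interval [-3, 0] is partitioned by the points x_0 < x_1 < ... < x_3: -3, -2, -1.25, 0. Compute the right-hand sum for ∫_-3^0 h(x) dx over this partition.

Subinterval widths: 1, 0.75, 1.25.
Right endpoints: -2, -1.25, 0.
h(-2) = 3, h(-1.25) = -1.875, h(0) = -5.
Sum = Σ Δx_i · h(x_i).
Sum = -4.65625.

-4.65625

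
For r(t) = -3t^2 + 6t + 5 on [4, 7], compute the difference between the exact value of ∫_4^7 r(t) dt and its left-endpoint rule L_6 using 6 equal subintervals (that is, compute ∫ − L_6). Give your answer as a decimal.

-19.875

Exact integral: ∫_4^7 r(t) dt = -165.
L_6 = -145.125.
Error = -165 − (-145.125) = -19.875.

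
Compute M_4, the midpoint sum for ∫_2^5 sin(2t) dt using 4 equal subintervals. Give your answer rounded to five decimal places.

0.10201

Δt = (5 − 2)/4 = 0.75.
Midpoints: 2.375, 3.125, 3.875, 4.625.
f(2.375) ≈ -0.99929, f(3.125) ≈ -0.03318, f(3.875) ≈ 0.99460, f(4.625) ≈ 0.17389.
Sum = Δt · [f(2.375) + f(3.125) + f(3.875) + f(4.625)].
Sum ≈ 0.10201.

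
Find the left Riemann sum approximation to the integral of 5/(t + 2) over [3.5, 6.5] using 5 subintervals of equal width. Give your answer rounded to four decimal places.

2.2757

Δt = (6.5 − 3.5)/5 = 0.6.
Left endpoints: 3.5, 4.1, 4.7, 5.3, 5.9.
f(3.5) = 10/11, f(4.1) = 50/61, f(4.7) = 50/67, f(5.3) = 50/73, f(5.9) = 50/79.
Sum = Δt · [f(3.5) + f(4.1) + f(4.7) + f(5.3) + f(5.9)].
Sum ≈ 2.2757.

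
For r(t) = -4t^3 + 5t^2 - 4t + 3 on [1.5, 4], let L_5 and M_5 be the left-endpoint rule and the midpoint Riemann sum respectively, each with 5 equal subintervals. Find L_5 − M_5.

41.5625

L_5 = -126.875.
M_5 = -168.4375.
L_5 − M_5 = 41.5625.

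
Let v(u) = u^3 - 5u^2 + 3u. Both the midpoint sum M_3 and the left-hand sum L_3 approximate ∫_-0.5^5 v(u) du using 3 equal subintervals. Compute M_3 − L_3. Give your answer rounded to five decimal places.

8.29774

M_3 ≈ -17.8781829.
L_3 ≈ -26.1759259.
M_3 − L_3 ≈ 8.29774.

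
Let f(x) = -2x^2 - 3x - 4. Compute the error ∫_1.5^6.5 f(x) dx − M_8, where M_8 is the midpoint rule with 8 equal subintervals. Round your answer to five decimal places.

Exact integral: ∫_1.5^6.5 f(x) dx ≈ -260.8333333.
M_8 = -260.5078125.
Error ≈ -260.8333333 − (-260.5078125) ≈ -0.32552.

-0.32552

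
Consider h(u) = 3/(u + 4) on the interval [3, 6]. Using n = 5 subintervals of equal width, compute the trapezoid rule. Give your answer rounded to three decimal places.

Δu = (6 − 3)/5 = 0.6.
h(3) = 3/7, h(3.6) = 15/38, h(4.2) = 15/41, h(4.8) = 15/44, h(5.4) = 15/47, h(6) = 0.3.
T_5 = (Δu/2)·[h(u_0) + 2h(u_1) + ... + 2h(u_{4}) + h(u_5)].
Sum ≈ 1.071.

1.071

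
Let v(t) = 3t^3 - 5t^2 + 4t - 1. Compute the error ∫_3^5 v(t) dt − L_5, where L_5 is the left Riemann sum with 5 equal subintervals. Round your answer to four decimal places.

Exact integral: ∫_3^5 v(t) dt ≈ 274.666667.
L_5 = 231.92.
Error ≈ 274.666667 − 231.92 ≈ 42.7467.

42.7467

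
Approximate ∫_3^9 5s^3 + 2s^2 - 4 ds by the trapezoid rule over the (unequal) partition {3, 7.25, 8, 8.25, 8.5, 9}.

9564.76171875

Subinterval widths: 4.25, 0.75, 0.25, 0.25, 0.5.
f(3) = 149, f(7.25) = 2006.515625, f(8) = 2684, f(8.25) = 2939.703125, f(8.5) = 3211.125, f(9) = 3803.
On each subinterval the trapezoid contributes (Δs_i/2)·[f(s_{i-1}) + f(s_i)].
Sum = 9564.76171875.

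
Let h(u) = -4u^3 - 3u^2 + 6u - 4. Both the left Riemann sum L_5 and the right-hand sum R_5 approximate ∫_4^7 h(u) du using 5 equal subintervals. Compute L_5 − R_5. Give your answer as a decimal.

718.2

L_5 = -1990.32.
R_5 = -2708.52.
L_5 − R_5 = 718.2.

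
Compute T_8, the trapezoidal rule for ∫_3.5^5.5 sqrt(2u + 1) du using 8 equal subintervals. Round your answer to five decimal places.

6.31360

Δu = (5.5 − 3.5)/8 = 0.25.
f(3.5) ≈ 2.82843, f(3.75) ≈ 2.91548, f(4) ≈ 3.00000, f(4.25) ≈ 3.08221, f(4.5) ≈ 3.16228, f(4.75) ≈ 3.24037, f(5) ≈ 3.31662, f(5.25) ≈ 3.39116, f(5.5) ≈ 3.46410.
T_8 = (Δu/2)·[f(u_0) + 2f(u_1) + ... + 2f(u_{7}) + f(u_8)].
Sum ≈ 6.31360.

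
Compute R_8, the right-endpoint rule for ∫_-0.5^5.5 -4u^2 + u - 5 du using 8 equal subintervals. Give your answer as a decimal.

Δu = (5.5 − (-0.5))/8 = 0.75.
Right endpoints: 0.25, 1, 1.75, 2.5, 3.25, 4, 4.75, 5.5.
f(0.25) = -5, f(1) = -8, f(1.75) = -15.5, f(2.5) = -27.5, f(3.25) = -44, f(4) = -65, f(4.75) = -90.5, f(5.5) = -120.5.
Sum = Δu · [f(0.25) + f(1) + f(1.75) + ...].
Sum = -282.

-282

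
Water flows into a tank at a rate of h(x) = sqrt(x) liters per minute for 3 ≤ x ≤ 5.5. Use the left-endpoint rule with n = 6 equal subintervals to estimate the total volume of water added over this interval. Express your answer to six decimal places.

5.006162

Δx = (5.5 − 3)/6 = 5/12.
Left endpoints: 3, 41/12, 23/6, 4.25, 14/3, 61/12.
h(3) ≈ 1.732051, h(41/12) ≈ 1.848423, h(23/6) ≈ 1.957890, h(4.25) ≈ 2.061553, h(14/3) ≈ 2.160247, h(61/12) ≈ 2.254625.
Sum = Δx · [h(3) + h(41/12) + h(23/6) + ...].
Sum ≈ 5.006162.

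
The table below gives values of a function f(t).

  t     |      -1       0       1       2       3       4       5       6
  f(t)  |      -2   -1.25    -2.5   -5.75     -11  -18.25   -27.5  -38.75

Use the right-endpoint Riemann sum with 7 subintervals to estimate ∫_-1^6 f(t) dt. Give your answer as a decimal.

-105

Δt = 1.
Sum = 1·[(-1.25) + (-2.5) + (-5.75) + (-11) + (-18.25) + (-27.5) + (-38.75)] = -105.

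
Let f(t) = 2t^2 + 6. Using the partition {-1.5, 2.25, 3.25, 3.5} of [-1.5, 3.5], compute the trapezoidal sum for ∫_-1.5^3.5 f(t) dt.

Subinterval widths: 3.75, 1, 0.25.
f(-1.5) = 10.5, f(2.25) = 16.125, f(3.25) = 27.125, f(3.5) = 30.5.
On each subinterval the trapezoid contributes (Δt_i/2)·[f(t_{i-1}) + f(t_i)].
Sum = 78.75.

78.75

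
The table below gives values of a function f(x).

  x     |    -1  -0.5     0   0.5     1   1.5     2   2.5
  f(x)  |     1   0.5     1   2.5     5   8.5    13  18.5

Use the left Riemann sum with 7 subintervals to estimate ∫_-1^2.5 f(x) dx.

15.75

Δx = 0.5.
Sum = 0.5·[1 + 0.5 + 1 + 2.5 + 5 + 8.5 + 13] = 15.75.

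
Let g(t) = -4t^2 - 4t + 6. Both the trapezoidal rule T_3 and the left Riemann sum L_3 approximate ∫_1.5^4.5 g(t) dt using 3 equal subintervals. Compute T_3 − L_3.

-42

T_3 = -137.
L_3 = -95.
T_3 − L_3 = -42.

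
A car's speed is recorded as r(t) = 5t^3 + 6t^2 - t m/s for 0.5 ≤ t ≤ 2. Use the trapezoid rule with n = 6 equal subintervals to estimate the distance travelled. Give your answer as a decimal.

34.18359375

Δt = (2 − 0.5)/6 = 0.25.
r(0.5) = 1.625, r(0.75) = 4.734375, r(1) = 10, r(1.25) = 17.890625, r(1.5) = 28.875, r(1.75) = 43.421875, r(2) = 62.
T_6 = (Δt/2)·[r(t_0) + 2r(t_1) + ... + 2r(t_{5}) + r(t_6)].
Sum = 34.18359375.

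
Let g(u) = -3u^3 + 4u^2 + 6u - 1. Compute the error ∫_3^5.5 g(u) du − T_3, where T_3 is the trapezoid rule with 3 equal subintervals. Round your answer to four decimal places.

Exact integral: ∫_3^5.5 g(u) du ≈ -378.463542.
T_3 ≈ -388.373843.
Error ≈ -378.463542 − (-388.373843) ≈ 9.9103.

9.9103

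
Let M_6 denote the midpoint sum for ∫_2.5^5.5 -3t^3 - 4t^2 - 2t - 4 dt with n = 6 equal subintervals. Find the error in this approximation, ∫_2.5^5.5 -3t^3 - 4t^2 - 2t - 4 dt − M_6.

-2.5

Exact integral: ∫_2.5^5.5 f(t) dt = -894.
M_6 = -891.5.
Error = -894 − (-891.5) = -2.5.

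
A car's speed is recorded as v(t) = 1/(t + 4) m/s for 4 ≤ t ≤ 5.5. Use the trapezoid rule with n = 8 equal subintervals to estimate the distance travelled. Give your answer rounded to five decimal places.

Δt = (5.5 − 4)/8 = 0.1875.
v(4) = 0.125, v(4.1875) = 16/131, v(4.375) = 8/67, v(4.5625) = 16/137, v(4.75) = 4/35, v(4.9375) = 16/143, v(5.125) = 8/73, v(5.3125) = 16/149, v(5.5) = 2/19.
T_8 = (Δt/2)·[v(t_0) + 2v(t_1) + ... + 2v(t_{7}) + v(t_8)].
Sum ≈ 0.17186.

0.17186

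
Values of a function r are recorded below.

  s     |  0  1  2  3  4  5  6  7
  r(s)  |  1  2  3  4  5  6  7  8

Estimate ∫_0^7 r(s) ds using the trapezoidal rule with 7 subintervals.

Δs = 1.
T_7 = (1/2)·[1 + 2·2 + 2·3 + 2·4 + 2·5 + 2·6 + 2·7 + 8] = 31.5.

31.5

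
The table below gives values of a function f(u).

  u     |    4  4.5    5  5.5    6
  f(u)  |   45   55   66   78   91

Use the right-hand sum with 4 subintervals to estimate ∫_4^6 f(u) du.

Δu = 0.5.
Sum = 0.5·[55 + 66 + 78 + 91] = 145.

145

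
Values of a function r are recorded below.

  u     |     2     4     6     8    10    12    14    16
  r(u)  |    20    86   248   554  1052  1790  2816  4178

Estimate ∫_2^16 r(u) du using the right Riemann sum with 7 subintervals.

Δu = 2.
Sum = 2·[86 + 248 + 554 + 1052 + 1790 + 2816 + 4178] = 21448.

21448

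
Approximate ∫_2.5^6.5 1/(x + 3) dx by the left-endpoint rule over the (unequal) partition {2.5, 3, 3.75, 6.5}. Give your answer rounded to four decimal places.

0.6233

Subinterval widths: 0.5, 0.75, 2.75.
Left endpoints: 2.5, 3, 3.75.
f(2.5) = 2/11, f(3) = 1/6, f(3.75) = 4/27.
Sum = Σ Δx_i · f(x_i).
Sum ≈ 0.6233.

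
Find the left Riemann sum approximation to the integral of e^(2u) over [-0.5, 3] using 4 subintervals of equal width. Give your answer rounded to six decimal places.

74.176188

Δu = (3 − (-0.5))/4 = 0.875.
Left endpoints: -0.5, 0.375, 1.25, 2.125.
f(-0.5) ≈ 0.367879, f(0.375) ≈ 2.117000, f(1.25) ≈ 12.182494, f(2.125) ≈ 70.105412.
Sum = Δu · [f(-0.5) + f(0.375) + f(1.25) + f(2.125)].
Sum ≈ 74.176188.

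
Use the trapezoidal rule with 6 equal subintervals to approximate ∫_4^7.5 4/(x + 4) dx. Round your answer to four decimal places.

1.4525

Δx = (7.5 − 4)/6 = 7/12.
f(4) = 0.5, f(55/12) = 48/103, f(31/6) = 24/55, f(5.75) = 16/39, f(19/3) = 12/31, f(83/12) = 48/131, f(7.5) = 8/23.
T_6 = (Δx/2)·[f(x_0) + 2f(x_1) + ... + 2f(x_{5}) + f(x_6)].
Sum ≈ 1.4525.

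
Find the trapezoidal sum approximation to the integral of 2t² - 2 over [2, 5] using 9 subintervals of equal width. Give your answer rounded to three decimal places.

72.111

Δt = (5 − 2)/9 = 1/3.
f(2) = 6, f(7/3) = 80/9, f(8/3) = 110/9, f(3) = 16, f(10/3) = 182/9, f(11/3) = 224/9, f(4) = 30, f(13/3) = 320/9, f(14/3) = 374/9, f(5) = 48.
T_9 = (Δt/2)·[f(t_0) + 2f(t_1) + ... + 2f(t_{8}) + f(t_9)].
Sum ≈ 72.111.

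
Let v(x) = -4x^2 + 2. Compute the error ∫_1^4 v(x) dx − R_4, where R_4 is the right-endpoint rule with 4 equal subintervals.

23.625

Exact integral: ∫_1^4 v(x) dx = -78.
R_4 = -101.625.
Error = -78 − (-101.625) = 23.625.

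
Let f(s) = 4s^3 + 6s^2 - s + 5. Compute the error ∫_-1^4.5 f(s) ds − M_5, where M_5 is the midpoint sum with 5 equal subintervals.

14.97375

Exact integral: ∫_-1^4.5 f(s) ds = 611.1875.
M_5 = 596.21375.
Error = 611.1875 − 596.21375 = 14.97375.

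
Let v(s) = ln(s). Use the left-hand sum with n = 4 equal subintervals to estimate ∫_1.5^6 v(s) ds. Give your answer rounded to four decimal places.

4.8110

Δs = (6 − 1.5)/4 = 1.125.
Left endpoints: 1.5, 2.625, 3.75, 4.875.
v(1.5) ≈ 0.4055, v(2.625) ≈ 0.9651, v(3.75) ≈ 1.3218, v(4.875) ≈ 1.5841.
Sum = Δs · [v(1.5) + v(2.625) + v(3.75) + v(4.875)].
Sum ≈ 4.8110.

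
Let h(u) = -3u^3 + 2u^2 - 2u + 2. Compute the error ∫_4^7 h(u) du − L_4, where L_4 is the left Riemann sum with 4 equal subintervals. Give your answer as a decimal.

Exact integral: ∫_4^7 h(u) du = -1449.75.
L_4 = -1171.734375.
Error = -1449.75 − (-1171.734375) = -278.015625.

-278.015625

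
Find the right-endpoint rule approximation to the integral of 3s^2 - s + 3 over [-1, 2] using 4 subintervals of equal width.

19.59375

Δs = (2 − (-1))/4 = 0.75.
Right endpoints: -0.25, 0.5, 1.25, 2.
f(-0.25) = 3.4375, f(0.5) = 3.25, f(1.25) = 6.4375, f(2) = 13.
Sum = Δs · [f(-0.25) + f(0.5) + f(1.25) + f(2)].
Sum = 19.59375.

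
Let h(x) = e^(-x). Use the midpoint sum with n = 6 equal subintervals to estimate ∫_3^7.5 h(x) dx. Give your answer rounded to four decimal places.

0.0481

Δx = (7.5 − 3)/6 = 0.75.
Midpoints: 3.375, 4.125, 4.875, 5.625, 6.375, 7.125.
h(3.375) ≈ 0.0342, h(4.125) ≈ 0.0162, h(4.875) ≈ 0.0076, h(5.625) ≈ 0.0036, h(6.375) ≈ 0.0017, h(7.125) ≈ 0.0008.
Sum = Δx · [h(3.375) + h(4.125) + h(4.875) + ...].
Sum ≈ 0.0481.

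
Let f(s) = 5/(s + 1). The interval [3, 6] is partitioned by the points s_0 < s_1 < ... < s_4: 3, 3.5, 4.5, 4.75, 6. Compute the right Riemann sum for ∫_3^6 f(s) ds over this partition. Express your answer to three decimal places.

2.575

Subinterval widths: 0.5, 1, 0.25, 1.25.
Right endpoints: 3.5, 4.5, 4.75, 6.
f(3.5) = 10/9, f(4.5) = 10/11, f(4.75) = 20/23, f(6) = 5/7.
Sum = Σ Δs_i · f(s_i).
Sum ≈ 2.575.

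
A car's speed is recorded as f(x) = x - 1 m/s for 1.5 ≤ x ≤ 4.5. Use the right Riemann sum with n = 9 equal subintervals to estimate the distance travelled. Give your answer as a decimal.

Δx = (4.5 − 1.5)/9 = 1/3.
Right endpoints: 11/6, 13/6, 2.5, 17/6, 19/6, 3.5, 23/6, 25/6, 4.5.
f(11/6) = 5/6, f(13/6) = 7/6, f(2.5) = 1.5, f(17/6) = 11/6, f(19/6) = 13/6, f(3.5) = 2.5, f(23/6) = 17/6, f(25/6) = 19/6, f(4.5) = 3.5.
Sum = Δx · [f(11/6) + f(13/6) + f(2.5) + ...].
Sum = 6.5.

6.5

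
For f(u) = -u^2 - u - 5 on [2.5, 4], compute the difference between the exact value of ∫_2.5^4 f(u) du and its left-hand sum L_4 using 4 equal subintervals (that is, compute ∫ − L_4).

-2.07421875

Exact integral: ∫_2.5^4 f(u) du = -28.5.
L_4 = -26.42578125.
Error = -28.5 − (-26.42578125) = -2.07421875.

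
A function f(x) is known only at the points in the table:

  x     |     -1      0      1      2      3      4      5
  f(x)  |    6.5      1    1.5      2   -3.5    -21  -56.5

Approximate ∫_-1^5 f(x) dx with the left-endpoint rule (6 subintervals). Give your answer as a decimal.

Δx = 1.
Sum = 1·[6.5 + 1 + 1.5 + 2 + (-3.5) + (-21)] = -13.5.

-13.5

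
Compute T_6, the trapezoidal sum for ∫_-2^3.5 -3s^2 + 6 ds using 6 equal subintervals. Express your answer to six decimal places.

-20.185764

Δs = (3.5 − (-2))/6 = 11/12.
f(-2) = -6, f(-13/12) = 119/48, f(-1/6) = 71/12, f(0.75) = 4.3125, f(5/3) = -7/3, f(31/12) = -673/48, f(3.5) = -30.75.
T_6 = (Δs/2)·[f(s_0) + 2f(s_1) + ... + 2f(s_{5}) + f(s_6)].
Sum ≈ -20.185764.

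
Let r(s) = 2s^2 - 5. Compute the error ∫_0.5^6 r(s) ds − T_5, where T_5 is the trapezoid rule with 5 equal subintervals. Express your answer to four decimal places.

Exact integral: ∫_0.5^6 r(s) ds ≈ 116.416667.
T_5 = 118.635.
Error ≈ 116.416667 − 118.635 ≈ -2.2183.

-2.2183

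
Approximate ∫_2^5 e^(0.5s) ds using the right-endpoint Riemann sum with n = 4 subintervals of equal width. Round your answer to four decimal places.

Δs = (5 − 2)/4 = 0.75.
Right endpoints: 2.75, 3.5, 4.25, 5.
f(2.75) ≈ 3.9551, f(3.5) ≈ 5.7546, f(4.25) ≈ 8.3729, f(5) ≈ 12.1825.
Sum = Δs · [f(2.75) + f(3.5) + f(4.25) + f(5)].
Sum ≈ 22.6988.

22.6988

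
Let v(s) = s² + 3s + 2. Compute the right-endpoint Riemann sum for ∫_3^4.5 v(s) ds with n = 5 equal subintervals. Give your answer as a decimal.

43.635

Δs = (4.5 − 3)/5 = 0.3.
Right endpoints: 3.3, 3.6, 3.9, 4.2, 4.5.
v(3.3) = 22.79, v(3.6) = 25.76, v(3.9) = 28.91, v(4.2) = 32.24, v(4.5) = 35.75.
Sum = Δs · [v(3.3) + v(3.6) + v(3.9) + v(4.2) + v(4.5)].
Sum = 43.635.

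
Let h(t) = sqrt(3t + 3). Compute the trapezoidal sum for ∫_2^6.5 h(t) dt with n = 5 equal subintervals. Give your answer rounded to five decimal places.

17.70471

Δt = (6.5 − 2)/5 = 0.9.
h(2) ≈ 3.00000, h(2.9) ≈ 3.42053, h(3.8) ≈ 3.79473, h(4.7) ≈ 4.13521, h(5.6) ≈ 4.44972, h(6.5) ≈ 4.74342.
T_5 = (Δt/2)·[h(t_0) + 2h(t_1) + ... + 2h(t_{4}) + h(t_5)].
Sum ≈ 17.70471.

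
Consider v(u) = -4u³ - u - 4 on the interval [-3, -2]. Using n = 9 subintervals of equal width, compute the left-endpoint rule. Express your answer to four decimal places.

Δu = (-2 − (-3))/9 = 1/9.
Left endpoints: -3, -26/9, -25/9, -8/3, -23/9, -22/9, -7/3, -20/9, -19/9.
v(-3) = 107, v(-26/9) = 69494/729, v(-25/9) = 61609/729, v(-8/3) = 2012/27, v(-23/9) = 47615/729, v(-22/9) = 41458/729, v(-7/3) = 1327/27, v(-20/9) = 30704/729, v(-19/9) = 26059/729.
Sum = Δu · [v(-3) + v(-26/9) + v(-25/9) + ...].
Sum ≈ 67.8395.

67.8395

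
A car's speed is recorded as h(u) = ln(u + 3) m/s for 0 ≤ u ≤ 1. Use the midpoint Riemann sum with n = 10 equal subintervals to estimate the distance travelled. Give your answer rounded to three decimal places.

Δu = (1 − 0)/10 = 0.1.
Midpoints: 0.05, 0.15, 0.25, 0.35, 0.45, 0.55, 0.65, 0.75, 0.85, 0.95.
h(0.05) ≈ 1.115, h(0.15) ≈ 1.147, h(0.25) ≈ 1.179, h(0.35) ≈ 1.209, h(0.45) ≈ 1.238, h(0.55) ≈ 1.267, h(0.65) ≈ 1.295, h(0.75) ≈ 1.322, h(0.85) ≈ 1.348, h(0.95) ≈ 1.374.
Sum = Δu · [h(0.05) + h(0.15) + h(0.25) + ...].
Sum ≈ 1.249.

1.249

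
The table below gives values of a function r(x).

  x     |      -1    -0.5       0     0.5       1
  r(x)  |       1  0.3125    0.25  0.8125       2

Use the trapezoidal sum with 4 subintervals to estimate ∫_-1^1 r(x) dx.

Δx = 0.5.
T_4 = (0.5/2)·[1 + 2·0.3125 + 2·0.25 + 2·0.8125 + 2] = 1.4375.

1.4375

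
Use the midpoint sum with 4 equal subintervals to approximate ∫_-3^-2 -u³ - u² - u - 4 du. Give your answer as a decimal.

Δu = (-2 − (-3))/4 = 0.25.
Midpoints: -2.875, -2.625, -2.375, -2.125.
f(-2.875) = 7359/512, f(-2.625) = 5029/512, f(-2.375) = 3139/512, f(-2.125) = 1641/512.
Sum = Δu · [f(-2.875) + f(-2.625) + f(-2.375) + f(-2.125)].
Sum = 8.3828125.

8.3828125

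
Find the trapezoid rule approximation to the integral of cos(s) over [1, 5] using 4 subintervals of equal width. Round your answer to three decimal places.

-1.648

Δs = (5 − 1)/4 = 1.
f(1) ≈ 0.540, f(2) ≈ -0.416, f(3) ≈ -0.990, f(4) ≈ -0.654, f(5) ≈ 0.284.
T_4 = (Δs/2)·[f(s_0) + 2f(s_1) + 2f(s_2) + 2f(s_3) + f(s_4)].
Sum ≈ -1.648.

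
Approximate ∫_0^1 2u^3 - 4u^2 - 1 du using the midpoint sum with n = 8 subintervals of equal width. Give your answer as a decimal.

-1.83203125

Δu = (1 − 0)/8 = 0.125.
Midpoints: 0.0625, 0.1875, 0.3125, 0.4375, 0.5625, 0.6875, 0.8125, 0.9375.
f(0.0625) = -2079/2048, f(0.1875) = -2309/2048, f(0.3125) = -2723/2048, f(0.4375) = -3273/2048, f(0.5625) = -3911/2048, f(0.6875) = -4589/2048, f(0.8125) = -5259/2048, f(0.9375) = -5873/2048.
Sum = Δu · [f(0.0625) + f(0.1875) + f(0.3125) + ...].
Sum = -1.83203125.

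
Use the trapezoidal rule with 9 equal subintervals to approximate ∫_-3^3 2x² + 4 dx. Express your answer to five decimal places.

60.88889

Δx = (3 − (-3))/9 = 2/3.
f(-3) = 22, f(-7/3) = 134/9, f(-5/3) = 86/9, f(-1) = 6, f(-1/3) = 38/9, f(1/3) = 38/9, f(1) = 6, f(5/3) = 86/9, f(7/3) = 134/9, f(3) = 22.
T_9 = (Δx/2)·[f(x_0) + 2f(x_1) + ... + 2f(x_{8}) + f(x_9)].
Sum ≈ 60.88889.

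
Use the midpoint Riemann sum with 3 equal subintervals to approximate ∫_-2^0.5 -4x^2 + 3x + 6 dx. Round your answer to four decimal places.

-0.8796

Δx = (0.5 − (-2))/3 = 5/6.
Midpoints: -19/12, -0.75, 1/12.
f(-19/12) = -79/9, f(-0.75) = 1.5, f(1/12) = 56/9.
Sum = Δx · [f(-19/12) + f(-0.75) + f(1/12)].
Sum ≈ -0.8796.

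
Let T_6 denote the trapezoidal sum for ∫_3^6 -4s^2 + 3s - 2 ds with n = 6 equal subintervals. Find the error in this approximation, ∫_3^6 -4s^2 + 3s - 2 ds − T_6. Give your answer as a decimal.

Exact integral: ∫_3^6 f(s) ds = -217.5.
T_6 = -218.
Error = -217.5 − (-218) = 0.5.

0.5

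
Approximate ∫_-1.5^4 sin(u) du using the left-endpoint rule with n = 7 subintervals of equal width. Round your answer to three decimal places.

0.592

Δu = (4 − (-1.5))/7 = 11/14.
Left endpoints: -1.5, -5/7, 1/14, 6/7, 23/14, 17/7, 45/14.
f(-1.5) ≈ -0.997, f(-5/7) ≈ -0.655, f(1/14) ≈ 0.071, f(6/7) ≈ 0.756, f(23/14) ≈ 0.997, f(17/7) ≈ 0.654, f(45/14) ≈ -0.073.
Sum = Δu · [f(-1.5) + f(-5/7) + f(1/14) + ...].
Sum ≈ 0.592.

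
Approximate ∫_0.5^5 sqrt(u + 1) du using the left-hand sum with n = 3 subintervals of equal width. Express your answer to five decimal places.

Δu = (5 − 0.5)/3 = 1.5.
Left endpoints: 0.5, 2, 3.5.
f(0.5) ≈ 1.22474, f(2) ≈ 1.73205, f(3.5) ≈ 2.12132.
Sum = Δu · [f(0.5) + f(2) + f(3.5)].
Sum ≈ 7.61717.

7.61717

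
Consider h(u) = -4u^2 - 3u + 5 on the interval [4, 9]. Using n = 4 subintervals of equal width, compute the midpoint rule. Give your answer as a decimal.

-956.5625

Δu = (9 − 4)/4 = 1.25.
Midpoints: 4.625, 5.875, 7.125, 8.375.
h(4.625) = -94.4375, h(5.875) = -150.6875, h(7.125) = -219.4375, h(8.375) = -300.6875.
Sum = Δu · [h(4.625) + h(5.875) + h(7.125) + h(8.375)].
Sum = -956.5625.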